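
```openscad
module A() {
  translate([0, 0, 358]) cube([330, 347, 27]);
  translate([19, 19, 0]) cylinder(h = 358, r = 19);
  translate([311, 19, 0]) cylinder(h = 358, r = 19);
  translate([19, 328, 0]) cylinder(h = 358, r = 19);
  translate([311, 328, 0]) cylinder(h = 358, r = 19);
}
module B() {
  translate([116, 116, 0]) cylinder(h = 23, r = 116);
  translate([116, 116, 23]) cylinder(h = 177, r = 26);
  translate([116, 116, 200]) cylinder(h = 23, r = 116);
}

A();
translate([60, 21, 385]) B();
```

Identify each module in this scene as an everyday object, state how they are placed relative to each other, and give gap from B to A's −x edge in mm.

The spool's min-x is at 60; the stool's min-x is 0; gap = 60 mm.

A is a stool. B is a spool. The spool is on top of the stool. The gap from the spool to the stool's −x edge is 60 mm.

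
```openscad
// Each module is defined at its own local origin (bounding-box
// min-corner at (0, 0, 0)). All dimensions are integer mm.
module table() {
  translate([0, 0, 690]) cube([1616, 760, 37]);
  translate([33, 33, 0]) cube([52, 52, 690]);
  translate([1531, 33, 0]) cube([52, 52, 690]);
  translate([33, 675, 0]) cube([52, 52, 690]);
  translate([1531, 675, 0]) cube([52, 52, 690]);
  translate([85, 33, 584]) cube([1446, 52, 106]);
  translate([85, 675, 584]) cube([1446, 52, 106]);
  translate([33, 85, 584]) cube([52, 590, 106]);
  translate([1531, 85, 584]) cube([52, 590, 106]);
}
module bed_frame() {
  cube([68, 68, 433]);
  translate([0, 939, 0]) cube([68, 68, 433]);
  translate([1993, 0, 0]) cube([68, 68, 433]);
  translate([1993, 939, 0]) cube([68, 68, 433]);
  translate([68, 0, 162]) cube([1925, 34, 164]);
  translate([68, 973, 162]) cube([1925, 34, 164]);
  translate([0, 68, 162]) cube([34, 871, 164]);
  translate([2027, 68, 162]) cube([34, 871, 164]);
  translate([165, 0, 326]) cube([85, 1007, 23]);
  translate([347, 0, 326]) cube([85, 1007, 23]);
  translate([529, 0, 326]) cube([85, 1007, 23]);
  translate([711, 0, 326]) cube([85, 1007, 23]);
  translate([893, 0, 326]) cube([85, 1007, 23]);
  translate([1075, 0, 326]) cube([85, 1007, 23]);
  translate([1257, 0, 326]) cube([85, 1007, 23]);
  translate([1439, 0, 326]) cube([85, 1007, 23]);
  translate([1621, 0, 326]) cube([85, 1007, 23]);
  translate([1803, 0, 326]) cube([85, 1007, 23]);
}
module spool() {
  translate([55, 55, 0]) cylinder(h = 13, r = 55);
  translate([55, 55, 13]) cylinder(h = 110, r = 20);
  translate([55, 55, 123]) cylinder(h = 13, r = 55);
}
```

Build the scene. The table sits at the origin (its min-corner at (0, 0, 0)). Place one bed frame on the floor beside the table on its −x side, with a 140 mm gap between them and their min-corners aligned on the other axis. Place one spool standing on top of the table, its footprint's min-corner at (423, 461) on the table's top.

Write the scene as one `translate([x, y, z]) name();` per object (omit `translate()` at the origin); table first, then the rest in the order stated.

table();
translate([-2201, 0, 0]) bed_frame();
translate([423, 461, 727]) spool();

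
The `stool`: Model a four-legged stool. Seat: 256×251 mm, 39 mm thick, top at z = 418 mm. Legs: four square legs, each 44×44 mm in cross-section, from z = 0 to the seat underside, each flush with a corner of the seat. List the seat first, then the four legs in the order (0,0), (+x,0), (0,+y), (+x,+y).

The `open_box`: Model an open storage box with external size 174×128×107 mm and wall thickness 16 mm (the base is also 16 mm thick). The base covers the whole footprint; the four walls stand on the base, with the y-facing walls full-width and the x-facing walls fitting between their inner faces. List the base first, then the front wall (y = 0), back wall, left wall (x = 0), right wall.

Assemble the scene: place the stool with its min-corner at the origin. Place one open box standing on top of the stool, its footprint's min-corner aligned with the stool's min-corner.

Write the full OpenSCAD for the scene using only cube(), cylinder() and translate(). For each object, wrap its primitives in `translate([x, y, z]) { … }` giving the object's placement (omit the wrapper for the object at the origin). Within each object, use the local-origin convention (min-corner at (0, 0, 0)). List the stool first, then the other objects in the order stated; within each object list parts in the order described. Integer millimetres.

translate([0, 0, 379]) cube([256, 251, 39]);
cube([44, 44, 379]);
translate([212, 0, 0]) cube([44, 44, 379]);
translate([0, 207, 0]) cube([44, 44, 379]);
translate([212, 207, 0]) cube([44, 44, 379]);
translate([0, 0, 418]) {
  cube([174, 128, 16]);
  translate([0, 0, 16]) cube([174, 16, 91]);
  translate([0, 112, 16]) cube([174, 16, 91]);
  translate([0, 16, 16]) cube([16, 96, 91]);
  translate([158, 16, 16]) cube([16, 96, 91]);
}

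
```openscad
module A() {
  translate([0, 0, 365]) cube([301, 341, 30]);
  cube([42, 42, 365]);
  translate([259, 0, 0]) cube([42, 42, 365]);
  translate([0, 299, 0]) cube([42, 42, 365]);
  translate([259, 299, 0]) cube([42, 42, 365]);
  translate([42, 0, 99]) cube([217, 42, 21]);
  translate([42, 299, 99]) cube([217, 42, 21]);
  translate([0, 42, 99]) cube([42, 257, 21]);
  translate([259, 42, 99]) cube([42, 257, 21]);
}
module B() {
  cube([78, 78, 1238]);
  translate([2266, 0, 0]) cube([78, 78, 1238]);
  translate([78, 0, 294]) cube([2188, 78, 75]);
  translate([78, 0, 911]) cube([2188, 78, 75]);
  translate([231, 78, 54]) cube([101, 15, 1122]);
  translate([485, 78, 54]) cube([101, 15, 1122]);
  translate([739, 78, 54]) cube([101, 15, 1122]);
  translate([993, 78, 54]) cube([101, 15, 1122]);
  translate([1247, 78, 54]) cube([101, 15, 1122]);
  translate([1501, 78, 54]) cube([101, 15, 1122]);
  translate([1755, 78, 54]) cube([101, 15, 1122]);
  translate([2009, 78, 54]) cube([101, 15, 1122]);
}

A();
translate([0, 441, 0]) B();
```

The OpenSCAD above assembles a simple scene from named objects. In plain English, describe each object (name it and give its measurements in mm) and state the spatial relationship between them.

A is a four-legged stool. The seat is 301×341 mm, 30 mm thick, top at z = 395 mm. It stands on four square legs, each 42×42 mm in cross-section, from z = 0 to the seat underside, each flush with a corner of the seat. Four stretchers, 42 mm wide and 21 mm tall, connect adjacent legs with their undersides at z = 99 mm, each running between the inner faces of the legs it joins and aligned with the legs' outer faces on the other axis.

B is a fence section. Two 78×78 mm posts, 1238 mm tall, stand on the floor with a clear span of 2188 mm between their inner faces. Two horizontal rails of 78×75 mm section span the gap between the posts with their undersides at z = 294 mm and z = 911 mm, flush with the posts' −y face. 8 pickets, each 101 mm wide, 15 mm thick and 1122 mm tall, are fixed to the +y face of the rails with their bottoms at z = 54 mm, evenly spaced across the span with equal gaps (rounded down to the nearest mm) at the −x end and between each pair — any rounding remainder accumulates at the +x end.

The fence section is on the floor beside the stool on its +y side.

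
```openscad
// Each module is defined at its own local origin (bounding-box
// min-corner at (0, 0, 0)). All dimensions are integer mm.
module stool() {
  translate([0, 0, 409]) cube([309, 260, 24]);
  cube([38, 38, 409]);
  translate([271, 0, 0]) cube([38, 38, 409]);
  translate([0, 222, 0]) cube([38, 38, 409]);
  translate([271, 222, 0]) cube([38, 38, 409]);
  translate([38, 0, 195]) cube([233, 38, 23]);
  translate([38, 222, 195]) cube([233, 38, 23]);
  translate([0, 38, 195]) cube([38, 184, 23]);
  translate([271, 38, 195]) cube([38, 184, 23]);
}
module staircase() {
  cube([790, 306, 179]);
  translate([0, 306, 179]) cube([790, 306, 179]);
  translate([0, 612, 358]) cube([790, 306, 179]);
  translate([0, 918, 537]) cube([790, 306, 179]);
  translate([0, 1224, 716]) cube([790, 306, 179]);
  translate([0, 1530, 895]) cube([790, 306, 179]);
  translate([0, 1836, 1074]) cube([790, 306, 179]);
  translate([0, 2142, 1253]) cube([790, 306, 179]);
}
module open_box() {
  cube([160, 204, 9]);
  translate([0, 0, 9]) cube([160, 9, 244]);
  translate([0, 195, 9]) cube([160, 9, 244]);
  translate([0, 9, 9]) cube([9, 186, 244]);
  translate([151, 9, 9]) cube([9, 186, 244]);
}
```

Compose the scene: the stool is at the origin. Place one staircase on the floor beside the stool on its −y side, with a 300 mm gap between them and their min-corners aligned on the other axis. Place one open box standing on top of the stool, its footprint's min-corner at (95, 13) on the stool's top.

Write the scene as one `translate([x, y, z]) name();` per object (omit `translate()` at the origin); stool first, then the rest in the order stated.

stool();
translate([0, -2748, 0]) staircase();
translate([95, 13, 433]) open_box();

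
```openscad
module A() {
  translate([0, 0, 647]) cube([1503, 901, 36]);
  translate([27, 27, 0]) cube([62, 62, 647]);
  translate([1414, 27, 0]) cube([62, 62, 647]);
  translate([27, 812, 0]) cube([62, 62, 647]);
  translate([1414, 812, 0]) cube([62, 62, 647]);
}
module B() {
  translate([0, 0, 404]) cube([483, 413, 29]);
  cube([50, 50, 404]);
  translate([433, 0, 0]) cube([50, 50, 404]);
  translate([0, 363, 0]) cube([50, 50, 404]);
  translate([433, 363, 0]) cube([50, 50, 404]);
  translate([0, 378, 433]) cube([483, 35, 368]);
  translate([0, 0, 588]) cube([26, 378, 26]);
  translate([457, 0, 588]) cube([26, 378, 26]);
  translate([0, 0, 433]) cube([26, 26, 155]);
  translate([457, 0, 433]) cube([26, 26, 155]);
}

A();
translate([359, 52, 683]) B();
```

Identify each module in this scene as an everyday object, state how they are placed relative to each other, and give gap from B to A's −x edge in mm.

The chair's min-x is at 359; the table's min-x is 0; gap = 359 mm.

A is a table. B is a chair. The chair is on top of the table. The gap from the chair to the table's −x edge is 359 mm.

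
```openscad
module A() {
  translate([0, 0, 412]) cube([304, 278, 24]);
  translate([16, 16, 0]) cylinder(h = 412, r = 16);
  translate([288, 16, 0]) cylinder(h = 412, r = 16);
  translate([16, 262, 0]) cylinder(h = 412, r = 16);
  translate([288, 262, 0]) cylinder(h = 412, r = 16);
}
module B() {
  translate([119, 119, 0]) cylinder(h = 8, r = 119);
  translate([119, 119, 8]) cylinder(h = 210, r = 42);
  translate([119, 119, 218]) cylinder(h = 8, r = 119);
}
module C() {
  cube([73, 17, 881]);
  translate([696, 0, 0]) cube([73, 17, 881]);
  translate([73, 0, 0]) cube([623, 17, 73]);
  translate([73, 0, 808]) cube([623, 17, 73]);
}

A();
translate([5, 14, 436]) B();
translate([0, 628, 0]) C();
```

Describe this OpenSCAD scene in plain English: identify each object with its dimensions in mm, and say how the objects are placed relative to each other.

A is a simple wooden stool: a rectangular seat 304 mm (x) by 278 mm (y), 24 mm thick, top face at z = 436 mm, on four round legs, each 32 mm in diameter. The legs rest on z = 0, each leg's axis is inset half a diameter from the nearest pair of seat edges (so the leg's bounding box is flush with the corner).

B is a spool: two coaxial disc flanges of radius 119 mm and thickness 8 mm, joined by a core cylinder of radius 42 mm and height 210 mm. The lower flange rests on z = 0 and the three cylinders share a vertical axis.

C is a rectangular picture frame lying in the x–z plane (depth along y). The opening is 623 mm wide (x) by 735 mm tall (z), surrounded by a border 73 mm wide on all four sides. The frame is 17 mm deep and is made of two full-height vertical stiles with two horizontal rails fitted between them.

The spool is on top of the stool. The picture frame is on the floor beside the stool on its +y side.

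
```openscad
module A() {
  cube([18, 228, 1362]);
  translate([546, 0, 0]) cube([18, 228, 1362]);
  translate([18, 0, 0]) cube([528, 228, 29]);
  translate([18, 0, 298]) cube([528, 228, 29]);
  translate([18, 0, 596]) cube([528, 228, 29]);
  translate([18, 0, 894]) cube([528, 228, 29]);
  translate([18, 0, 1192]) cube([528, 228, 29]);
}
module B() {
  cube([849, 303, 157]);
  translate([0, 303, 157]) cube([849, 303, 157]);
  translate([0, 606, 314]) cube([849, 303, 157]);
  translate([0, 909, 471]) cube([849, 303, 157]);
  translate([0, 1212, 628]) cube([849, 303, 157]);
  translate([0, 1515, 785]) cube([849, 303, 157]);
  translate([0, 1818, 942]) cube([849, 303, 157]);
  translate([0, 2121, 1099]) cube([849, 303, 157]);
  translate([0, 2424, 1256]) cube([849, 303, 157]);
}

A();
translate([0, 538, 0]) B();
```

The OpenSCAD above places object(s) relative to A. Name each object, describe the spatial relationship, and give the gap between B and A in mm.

A is a bookshelf. B is a staircase. The staircase is on the floor beside the bookshelf on its +y side. The gap between the staircase and the bookshelf is 310 mm.

The staircase's nearest face is 310 mm from the bookshelf's +y face.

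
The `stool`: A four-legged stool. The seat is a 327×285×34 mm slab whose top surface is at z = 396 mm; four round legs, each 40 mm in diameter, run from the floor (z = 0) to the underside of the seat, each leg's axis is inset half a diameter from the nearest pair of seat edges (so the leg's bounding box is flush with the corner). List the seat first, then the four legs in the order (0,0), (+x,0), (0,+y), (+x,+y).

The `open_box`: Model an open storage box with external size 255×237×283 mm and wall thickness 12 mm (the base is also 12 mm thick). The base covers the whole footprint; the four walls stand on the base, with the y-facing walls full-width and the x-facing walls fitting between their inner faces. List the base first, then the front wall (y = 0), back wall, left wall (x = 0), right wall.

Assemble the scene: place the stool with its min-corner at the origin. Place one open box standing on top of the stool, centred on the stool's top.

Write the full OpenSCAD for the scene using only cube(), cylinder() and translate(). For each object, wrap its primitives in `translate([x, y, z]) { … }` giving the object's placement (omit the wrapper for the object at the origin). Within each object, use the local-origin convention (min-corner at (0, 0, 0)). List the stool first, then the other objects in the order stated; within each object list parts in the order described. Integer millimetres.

translate([0, 0, 362]) cube([327, 285, 34]);
translate([20, 20, 0]) cylinder(h = 362, r = 20);
translate([307, 20, 0]) cylinder(h = 362, r = 20);
translate([20, 265, 0]) cylinder(h = 362, r = 20);
translate([307, 265, 0]) cylinder(h = 362, r = 20);
translate([36, 24, 396]) {
  cube([255, 237, 12]);
  translate([0, 0, 12]) cube([255, 12, 271]);
  translate([0, 225, 12]) cube([255, 12, 271]);
  translate([0, 12, 12]) cube([12, 213, 271]);
  translate([243, 12, 12]) cube([12, 213, 271]);
}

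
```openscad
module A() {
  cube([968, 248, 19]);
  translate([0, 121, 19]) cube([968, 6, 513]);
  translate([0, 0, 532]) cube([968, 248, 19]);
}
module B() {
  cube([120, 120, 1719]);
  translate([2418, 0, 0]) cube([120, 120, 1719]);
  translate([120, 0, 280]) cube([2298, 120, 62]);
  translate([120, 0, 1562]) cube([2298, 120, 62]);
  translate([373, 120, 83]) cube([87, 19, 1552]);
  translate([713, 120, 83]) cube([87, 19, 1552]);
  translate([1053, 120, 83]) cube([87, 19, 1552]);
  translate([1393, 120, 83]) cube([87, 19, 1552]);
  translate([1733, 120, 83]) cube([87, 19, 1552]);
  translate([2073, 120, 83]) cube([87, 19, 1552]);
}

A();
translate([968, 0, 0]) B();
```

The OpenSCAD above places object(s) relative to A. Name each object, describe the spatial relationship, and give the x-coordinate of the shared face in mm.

The I-beam's +x face and the fence section's −x face are both at x = 968 mm.

A is an I-beam. B is a fence section. The fence section is against the I-beam's +x side, with their −y faces flush. The x-coordinate of the shared face is 968 mm.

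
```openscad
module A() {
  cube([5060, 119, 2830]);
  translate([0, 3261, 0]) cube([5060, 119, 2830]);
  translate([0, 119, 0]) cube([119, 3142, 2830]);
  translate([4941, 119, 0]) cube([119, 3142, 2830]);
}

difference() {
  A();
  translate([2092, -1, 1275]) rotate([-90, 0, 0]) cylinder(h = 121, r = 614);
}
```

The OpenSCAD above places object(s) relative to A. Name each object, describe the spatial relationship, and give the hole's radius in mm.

A is a house frame. The house frame has a circular hole through its front wall. The hole's radius is 614 mm.

The subtracted cylinder has r = 614 mm.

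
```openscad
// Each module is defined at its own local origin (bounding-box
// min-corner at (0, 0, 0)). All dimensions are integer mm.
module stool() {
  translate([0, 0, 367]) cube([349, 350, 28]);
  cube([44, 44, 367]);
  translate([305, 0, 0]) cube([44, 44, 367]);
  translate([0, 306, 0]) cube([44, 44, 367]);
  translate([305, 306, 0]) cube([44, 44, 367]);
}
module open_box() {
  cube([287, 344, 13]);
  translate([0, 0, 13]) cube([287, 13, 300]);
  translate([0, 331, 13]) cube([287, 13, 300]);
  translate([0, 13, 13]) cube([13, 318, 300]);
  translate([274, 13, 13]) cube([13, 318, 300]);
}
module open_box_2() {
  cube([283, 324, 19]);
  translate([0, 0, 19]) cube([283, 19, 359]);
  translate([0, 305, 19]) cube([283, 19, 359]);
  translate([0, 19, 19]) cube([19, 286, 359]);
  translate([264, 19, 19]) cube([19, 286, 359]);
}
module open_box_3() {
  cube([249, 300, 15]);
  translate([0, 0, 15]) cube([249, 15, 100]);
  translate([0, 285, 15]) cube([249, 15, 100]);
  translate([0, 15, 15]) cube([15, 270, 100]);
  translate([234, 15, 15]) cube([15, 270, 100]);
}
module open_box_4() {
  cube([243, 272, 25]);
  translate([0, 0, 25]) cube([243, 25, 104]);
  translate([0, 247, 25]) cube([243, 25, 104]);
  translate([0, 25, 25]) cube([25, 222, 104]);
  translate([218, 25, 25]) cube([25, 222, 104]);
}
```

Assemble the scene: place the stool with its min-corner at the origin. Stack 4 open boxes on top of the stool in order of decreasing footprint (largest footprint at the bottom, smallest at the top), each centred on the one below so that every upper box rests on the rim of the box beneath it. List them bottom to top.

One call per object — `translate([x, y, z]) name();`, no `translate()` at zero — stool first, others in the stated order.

stool();
translate([31, 3, 395]) open_box();
translate([33, 13, 708]) open_box_2();
translate([50, 25, 1086]) open_box_3();
translate([53, 39, 1201]) open_box_4();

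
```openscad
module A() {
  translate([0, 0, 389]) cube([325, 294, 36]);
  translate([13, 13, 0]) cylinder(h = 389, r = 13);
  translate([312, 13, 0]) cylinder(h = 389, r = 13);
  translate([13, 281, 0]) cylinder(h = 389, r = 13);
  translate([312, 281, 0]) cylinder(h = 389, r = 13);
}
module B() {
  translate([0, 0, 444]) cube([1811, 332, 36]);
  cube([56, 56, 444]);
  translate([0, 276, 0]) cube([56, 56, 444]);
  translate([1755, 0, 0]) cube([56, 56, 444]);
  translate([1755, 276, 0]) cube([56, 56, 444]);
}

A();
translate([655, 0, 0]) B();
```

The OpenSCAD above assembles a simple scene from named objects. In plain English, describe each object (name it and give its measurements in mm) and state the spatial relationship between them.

A is a four-legged stool. The seat is 325×294 mm, 36 mm thick, top at z = 425 mm. It stands on four round legs, each 26 mm in diameter, from z = 0 to the seat underside, each leg's axis is inset half a diameter from the nearest pair of seat edges (so the leg's bounding box is flush with the corner).

B is a long wooden bench with a 1811 mm (x) × 332 mm (y) seat, 36 mm thick, its top surface 480 mm above the floor. Four 56 mm square legs at the seat corners, flush with the edges, run from z = 0 to the seat underside.

The bench is on the floor beside the stool on its +x side.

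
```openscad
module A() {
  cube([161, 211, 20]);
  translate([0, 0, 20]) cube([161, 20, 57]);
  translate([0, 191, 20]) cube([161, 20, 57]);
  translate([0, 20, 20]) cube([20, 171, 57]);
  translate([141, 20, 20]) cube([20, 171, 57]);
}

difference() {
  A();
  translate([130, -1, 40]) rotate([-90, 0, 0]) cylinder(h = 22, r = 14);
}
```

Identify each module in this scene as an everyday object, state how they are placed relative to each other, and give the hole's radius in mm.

A is an open box. The open box has a circular hole through its front wall. The hole's radius is 14 mm.

The subtracted cylinder has r = 14 mm.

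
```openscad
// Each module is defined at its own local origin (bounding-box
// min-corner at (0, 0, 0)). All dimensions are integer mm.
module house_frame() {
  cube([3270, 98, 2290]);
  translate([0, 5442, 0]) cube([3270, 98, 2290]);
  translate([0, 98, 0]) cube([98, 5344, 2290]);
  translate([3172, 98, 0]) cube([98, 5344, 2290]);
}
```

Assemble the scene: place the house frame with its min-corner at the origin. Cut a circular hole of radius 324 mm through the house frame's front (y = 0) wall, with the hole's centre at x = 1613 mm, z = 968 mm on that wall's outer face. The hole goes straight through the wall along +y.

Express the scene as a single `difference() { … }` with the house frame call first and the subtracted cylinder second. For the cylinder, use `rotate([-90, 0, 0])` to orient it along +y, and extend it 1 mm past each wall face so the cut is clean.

difference() {
  house_frame();
  translate([1613, -1, 968]) rotate([-90, 0, 0]) cylinder(h = 100, r = 324);
}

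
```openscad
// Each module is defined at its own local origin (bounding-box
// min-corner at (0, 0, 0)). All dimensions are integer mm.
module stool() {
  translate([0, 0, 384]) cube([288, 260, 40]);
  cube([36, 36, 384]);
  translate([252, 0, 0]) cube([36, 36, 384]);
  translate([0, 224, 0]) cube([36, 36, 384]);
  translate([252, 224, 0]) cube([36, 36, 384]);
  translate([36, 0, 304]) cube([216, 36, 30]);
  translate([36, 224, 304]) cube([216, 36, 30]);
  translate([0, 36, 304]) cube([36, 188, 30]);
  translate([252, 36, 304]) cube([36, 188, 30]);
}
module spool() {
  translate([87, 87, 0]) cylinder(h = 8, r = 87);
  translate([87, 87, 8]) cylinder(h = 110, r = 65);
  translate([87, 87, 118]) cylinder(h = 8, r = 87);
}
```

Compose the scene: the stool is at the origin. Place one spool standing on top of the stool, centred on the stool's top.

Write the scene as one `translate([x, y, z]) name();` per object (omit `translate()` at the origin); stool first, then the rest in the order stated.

stool();
translate([57, 43, 424]) spool();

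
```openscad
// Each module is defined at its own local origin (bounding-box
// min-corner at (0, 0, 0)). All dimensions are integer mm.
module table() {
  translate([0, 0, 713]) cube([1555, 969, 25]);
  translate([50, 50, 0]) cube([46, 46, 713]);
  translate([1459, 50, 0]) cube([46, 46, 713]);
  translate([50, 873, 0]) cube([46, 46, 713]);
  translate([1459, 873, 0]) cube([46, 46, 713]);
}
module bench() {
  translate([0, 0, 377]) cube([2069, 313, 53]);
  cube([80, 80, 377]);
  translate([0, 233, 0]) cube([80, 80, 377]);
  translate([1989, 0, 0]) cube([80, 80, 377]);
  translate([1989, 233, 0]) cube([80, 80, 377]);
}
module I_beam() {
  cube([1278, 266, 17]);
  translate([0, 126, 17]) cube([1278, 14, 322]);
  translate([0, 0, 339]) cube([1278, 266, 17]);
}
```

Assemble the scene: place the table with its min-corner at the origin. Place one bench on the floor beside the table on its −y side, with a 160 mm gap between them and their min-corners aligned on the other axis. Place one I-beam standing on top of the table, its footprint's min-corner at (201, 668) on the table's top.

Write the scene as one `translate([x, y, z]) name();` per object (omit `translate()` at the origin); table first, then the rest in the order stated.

table();
translate([0, -473, 0]) bench();
translate([201, 668, 738]) I_beam();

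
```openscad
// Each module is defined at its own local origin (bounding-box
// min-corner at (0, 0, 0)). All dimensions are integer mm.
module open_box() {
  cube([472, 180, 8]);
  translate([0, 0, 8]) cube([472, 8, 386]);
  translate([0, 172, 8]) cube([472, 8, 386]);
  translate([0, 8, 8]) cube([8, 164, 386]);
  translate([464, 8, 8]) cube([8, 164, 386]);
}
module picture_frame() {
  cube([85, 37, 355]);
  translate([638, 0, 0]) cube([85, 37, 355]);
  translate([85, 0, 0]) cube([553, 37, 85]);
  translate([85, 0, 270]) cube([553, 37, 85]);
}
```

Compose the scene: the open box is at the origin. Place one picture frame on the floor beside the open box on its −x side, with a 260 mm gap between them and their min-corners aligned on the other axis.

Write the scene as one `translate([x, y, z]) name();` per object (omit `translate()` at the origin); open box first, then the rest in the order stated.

open_box();
translate([-983, 0, 0]) picture_frame();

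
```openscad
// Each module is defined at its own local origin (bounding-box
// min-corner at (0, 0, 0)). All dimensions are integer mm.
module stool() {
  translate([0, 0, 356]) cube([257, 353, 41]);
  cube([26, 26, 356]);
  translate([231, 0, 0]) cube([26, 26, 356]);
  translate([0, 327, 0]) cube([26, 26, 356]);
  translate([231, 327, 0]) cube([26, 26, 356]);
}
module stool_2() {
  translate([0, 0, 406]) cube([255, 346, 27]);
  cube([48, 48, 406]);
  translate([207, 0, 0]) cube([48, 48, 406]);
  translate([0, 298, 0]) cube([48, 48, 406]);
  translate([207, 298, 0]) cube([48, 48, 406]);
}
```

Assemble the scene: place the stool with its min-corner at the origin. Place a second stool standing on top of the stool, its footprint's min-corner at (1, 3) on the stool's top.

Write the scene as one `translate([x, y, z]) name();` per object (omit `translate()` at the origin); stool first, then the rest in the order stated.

stool();
translate([1, 3, 397]) stool_2();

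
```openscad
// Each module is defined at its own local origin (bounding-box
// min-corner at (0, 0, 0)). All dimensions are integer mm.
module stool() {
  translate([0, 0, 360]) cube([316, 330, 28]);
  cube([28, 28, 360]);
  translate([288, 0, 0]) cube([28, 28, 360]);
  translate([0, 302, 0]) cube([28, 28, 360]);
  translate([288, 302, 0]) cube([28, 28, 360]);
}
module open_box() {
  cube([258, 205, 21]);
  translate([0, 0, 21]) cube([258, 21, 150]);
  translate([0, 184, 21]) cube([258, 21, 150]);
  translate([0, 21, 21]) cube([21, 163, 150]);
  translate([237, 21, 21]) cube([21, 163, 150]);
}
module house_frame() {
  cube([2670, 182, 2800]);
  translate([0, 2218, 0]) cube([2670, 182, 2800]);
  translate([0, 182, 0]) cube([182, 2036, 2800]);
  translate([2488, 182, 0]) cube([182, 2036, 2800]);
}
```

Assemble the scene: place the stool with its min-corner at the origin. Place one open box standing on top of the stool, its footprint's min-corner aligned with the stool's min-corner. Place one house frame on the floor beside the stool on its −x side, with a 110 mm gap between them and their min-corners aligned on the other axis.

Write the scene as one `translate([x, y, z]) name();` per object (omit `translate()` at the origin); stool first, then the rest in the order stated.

stool();
translate([0, 0, 388]) open_box();
translate([-2780, 0, 0]) house_frame();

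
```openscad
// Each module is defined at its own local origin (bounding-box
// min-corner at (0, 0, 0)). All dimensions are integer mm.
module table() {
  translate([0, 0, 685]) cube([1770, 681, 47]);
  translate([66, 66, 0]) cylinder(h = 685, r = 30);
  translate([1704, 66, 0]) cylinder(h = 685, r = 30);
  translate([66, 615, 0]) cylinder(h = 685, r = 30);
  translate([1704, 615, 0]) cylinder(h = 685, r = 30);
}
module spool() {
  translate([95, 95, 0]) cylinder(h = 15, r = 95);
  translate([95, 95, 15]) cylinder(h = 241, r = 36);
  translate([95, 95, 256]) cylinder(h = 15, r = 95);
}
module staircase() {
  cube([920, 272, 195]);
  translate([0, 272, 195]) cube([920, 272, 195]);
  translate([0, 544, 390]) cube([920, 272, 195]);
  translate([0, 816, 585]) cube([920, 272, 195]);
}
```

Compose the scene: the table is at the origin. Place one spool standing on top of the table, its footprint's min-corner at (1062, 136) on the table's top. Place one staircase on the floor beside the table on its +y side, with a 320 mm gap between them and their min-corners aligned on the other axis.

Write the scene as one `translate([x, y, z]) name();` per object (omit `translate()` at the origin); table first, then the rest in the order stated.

table();
translate([1062, 136, 732]) spool();
translate([0, 1001, 0]) staircase();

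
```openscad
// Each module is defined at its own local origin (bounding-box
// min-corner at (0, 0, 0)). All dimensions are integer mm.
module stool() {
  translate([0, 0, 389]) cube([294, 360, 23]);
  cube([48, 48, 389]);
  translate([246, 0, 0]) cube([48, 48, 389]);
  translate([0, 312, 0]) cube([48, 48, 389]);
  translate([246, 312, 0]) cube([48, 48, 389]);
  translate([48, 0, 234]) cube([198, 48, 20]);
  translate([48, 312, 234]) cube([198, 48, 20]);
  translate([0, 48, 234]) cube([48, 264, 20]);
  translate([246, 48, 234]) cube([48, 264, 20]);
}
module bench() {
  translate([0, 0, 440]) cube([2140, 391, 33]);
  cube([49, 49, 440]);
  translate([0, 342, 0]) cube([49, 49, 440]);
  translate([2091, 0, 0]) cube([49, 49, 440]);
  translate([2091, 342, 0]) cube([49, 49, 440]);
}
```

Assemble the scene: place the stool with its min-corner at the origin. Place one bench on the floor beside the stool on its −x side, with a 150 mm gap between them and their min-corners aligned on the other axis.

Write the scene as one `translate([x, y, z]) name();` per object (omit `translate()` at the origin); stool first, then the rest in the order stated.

stool();
translate([-2290, 0, 0]) bench();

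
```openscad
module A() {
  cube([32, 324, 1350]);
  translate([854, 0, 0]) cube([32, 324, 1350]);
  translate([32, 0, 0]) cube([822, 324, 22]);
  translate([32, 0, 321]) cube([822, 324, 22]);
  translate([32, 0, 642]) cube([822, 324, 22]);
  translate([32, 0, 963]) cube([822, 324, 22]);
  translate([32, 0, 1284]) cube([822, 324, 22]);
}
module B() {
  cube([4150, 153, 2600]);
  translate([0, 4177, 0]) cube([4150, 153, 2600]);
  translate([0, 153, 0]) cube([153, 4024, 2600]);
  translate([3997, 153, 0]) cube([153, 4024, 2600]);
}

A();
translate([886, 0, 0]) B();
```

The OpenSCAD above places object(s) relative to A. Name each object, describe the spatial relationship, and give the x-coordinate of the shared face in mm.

A is a bookshelf. B is a house frame. The house frame is against the bookshelf's +x side, with their −y faces flush. The x-coordinate of the shared face is 886 mm.

The bookshelf's +x face and the house frame's −x face are both at x = 886 mm.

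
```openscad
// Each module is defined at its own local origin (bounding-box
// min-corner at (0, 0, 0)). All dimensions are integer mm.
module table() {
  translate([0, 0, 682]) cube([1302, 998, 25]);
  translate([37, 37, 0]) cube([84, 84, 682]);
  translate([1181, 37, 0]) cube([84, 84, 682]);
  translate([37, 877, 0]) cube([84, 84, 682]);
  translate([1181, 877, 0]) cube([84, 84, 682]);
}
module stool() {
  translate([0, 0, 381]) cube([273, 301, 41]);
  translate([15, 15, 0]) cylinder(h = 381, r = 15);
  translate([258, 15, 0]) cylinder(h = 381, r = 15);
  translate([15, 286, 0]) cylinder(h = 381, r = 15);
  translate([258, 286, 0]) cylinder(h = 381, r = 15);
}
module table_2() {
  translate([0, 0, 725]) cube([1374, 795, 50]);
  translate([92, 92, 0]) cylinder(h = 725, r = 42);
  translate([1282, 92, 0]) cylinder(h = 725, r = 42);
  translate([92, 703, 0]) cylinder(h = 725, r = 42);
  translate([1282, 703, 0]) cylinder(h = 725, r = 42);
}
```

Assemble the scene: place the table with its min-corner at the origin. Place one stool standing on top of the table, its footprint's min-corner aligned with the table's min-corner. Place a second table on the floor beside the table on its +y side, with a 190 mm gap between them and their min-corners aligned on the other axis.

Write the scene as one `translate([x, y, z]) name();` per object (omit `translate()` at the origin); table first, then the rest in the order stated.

table();
translate([0, 0, 707]) stool();
translate([0, 1188, 0]) table_2();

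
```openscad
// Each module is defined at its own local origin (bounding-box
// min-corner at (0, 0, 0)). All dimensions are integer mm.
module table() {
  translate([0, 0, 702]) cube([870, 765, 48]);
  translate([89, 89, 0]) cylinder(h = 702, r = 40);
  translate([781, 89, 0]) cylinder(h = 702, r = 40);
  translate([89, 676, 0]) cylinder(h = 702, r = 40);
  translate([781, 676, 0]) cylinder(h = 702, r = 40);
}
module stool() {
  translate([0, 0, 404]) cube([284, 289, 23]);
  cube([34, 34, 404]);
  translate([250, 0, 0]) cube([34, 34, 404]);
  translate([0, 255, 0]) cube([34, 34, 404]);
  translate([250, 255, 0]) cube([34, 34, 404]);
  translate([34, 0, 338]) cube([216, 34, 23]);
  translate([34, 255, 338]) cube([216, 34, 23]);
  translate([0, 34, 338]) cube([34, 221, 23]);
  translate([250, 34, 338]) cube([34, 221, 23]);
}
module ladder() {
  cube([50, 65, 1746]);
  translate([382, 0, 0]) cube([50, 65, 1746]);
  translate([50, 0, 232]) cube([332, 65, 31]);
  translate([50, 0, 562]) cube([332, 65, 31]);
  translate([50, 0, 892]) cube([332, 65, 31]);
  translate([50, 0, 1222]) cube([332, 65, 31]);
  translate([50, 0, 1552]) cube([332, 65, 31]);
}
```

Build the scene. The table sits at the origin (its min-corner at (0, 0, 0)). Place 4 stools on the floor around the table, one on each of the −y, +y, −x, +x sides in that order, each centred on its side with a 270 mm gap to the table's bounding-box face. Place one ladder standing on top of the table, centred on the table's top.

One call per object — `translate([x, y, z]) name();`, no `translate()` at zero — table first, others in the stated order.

table();
translate([293, -559, 0]) stool();
translate([293, 1035, 0]) stool();
translate([-554, 238, 0]) stool();
translate([1140, 238, 0]) stool();
translate([219, 350, 750]) ladder();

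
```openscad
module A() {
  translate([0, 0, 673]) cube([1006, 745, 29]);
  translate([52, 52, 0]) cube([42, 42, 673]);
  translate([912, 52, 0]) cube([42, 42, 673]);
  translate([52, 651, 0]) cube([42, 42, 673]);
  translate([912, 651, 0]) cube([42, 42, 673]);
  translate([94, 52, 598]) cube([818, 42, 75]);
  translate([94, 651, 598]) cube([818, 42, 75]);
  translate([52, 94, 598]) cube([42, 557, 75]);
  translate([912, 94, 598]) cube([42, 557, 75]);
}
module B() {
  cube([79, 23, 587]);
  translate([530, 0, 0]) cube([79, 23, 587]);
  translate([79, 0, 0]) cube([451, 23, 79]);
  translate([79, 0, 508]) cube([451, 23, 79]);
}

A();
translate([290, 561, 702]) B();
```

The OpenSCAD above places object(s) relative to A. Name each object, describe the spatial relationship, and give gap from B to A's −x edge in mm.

A is a table. B is a picture frame. The picture frame is on top of the table. The gap from the picture frame to the table's −x edge is 290 mm.

The picture frame's min-x is at 290; the table's min-x is 0; gap = 290 mm.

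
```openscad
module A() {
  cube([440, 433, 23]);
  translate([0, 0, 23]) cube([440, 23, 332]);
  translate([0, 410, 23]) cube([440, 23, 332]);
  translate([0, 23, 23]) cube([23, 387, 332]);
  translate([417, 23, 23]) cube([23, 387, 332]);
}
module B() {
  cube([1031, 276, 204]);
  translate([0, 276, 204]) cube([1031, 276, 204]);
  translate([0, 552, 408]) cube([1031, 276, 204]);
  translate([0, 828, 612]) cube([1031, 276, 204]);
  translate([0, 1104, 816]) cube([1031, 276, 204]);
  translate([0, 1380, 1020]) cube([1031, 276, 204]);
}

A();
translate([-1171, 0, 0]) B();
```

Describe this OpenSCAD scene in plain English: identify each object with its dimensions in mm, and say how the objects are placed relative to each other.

A is an open-topped rectangular box: outside dimensions 440×433×355 mm, with a uniform wall and base thickness of 23 mm. The base is a full 440×433 slab on the floor; four walls sit on top of the base. The front and back walls (the −y and +y sides) span the full width; the two side walls fit between them.

B is a straight staircase of 6 solid steps. Each step is 1031 mm wide (x), 276 mm deep (y, the going) and 204 mm tall (the rise). The first step rests on the floor; each subsequent step sits one going further in +y and one rise higher in +z, directly behind and above the previous step with no overlap.

The staircase is on the floor beside the open box on its −x side.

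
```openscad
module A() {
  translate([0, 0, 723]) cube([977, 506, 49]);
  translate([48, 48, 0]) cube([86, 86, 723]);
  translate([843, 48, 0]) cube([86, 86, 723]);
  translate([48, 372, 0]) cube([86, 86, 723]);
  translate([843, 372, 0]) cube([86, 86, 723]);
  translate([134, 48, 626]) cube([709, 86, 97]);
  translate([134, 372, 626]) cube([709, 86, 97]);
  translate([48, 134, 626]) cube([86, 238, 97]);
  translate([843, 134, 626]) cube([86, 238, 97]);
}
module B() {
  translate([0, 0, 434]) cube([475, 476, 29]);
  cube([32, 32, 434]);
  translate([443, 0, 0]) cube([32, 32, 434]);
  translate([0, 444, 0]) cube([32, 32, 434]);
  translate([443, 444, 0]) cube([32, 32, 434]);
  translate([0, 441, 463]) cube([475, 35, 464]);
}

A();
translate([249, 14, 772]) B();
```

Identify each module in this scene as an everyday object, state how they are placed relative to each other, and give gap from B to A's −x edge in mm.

A is a table. B is a chair. The chair is on top of the table. The gap from the chair to the table's −x edge is 249 mm.

The chair's min-x is at 249; the table's min-x is 0; gap = 249 mm.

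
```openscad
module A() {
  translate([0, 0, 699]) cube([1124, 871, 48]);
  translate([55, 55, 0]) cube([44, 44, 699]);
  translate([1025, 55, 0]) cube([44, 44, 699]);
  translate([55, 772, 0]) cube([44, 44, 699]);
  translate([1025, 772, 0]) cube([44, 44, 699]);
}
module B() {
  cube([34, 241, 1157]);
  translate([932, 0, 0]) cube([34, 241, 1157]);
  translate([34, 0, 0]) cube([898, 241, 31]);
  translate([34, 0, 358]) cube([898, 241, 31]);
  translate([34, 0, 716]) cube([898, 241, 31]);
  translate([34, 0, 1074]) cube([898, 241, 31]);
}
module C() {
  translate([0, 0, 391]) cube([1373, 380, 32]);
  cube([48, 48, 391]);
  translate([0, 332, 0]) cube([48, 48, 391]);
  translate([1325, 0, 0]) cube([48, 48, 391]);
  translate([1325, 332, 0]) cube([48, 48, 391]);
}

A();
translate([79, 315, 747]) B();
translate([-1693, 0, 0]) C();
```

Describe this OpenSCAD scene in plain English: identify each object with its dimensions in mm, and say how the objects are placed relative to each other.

A is a rectangular dining table. The top is 1124×871×48 mm with its upper surface at z = 747 mm. It stands on four 44×44 mm square legs, each inset 55 mm from the nearest pair of top edges, running from the floor to the underside of the top.

B is an open bookshelf. Two side panels, each 34 mm thick, 241 mm deep and 1157 mm tall, stand 966 mm apart (outside-to-outside). Between them sit 4 shelves, each 31 mm thick and 241 mm deep, spanning the full gap between the sides. The bottom shelf rests on the floor (its underside at z = 0) and the clear gap between one shelf's top and the next shelf's underside is 327 mm.

C is a long wooden bench with a 1373 mm (x) × 380 mm (y) seat, 32 mm thick, its top surface 423 mm above the floor. Four 48 mm square legs at the seat corners, flush with the edges, run from z = 0 to the seat underside.

The bookshelf is on top of the table, centred. The bench is on the floor beside the table on its −x side.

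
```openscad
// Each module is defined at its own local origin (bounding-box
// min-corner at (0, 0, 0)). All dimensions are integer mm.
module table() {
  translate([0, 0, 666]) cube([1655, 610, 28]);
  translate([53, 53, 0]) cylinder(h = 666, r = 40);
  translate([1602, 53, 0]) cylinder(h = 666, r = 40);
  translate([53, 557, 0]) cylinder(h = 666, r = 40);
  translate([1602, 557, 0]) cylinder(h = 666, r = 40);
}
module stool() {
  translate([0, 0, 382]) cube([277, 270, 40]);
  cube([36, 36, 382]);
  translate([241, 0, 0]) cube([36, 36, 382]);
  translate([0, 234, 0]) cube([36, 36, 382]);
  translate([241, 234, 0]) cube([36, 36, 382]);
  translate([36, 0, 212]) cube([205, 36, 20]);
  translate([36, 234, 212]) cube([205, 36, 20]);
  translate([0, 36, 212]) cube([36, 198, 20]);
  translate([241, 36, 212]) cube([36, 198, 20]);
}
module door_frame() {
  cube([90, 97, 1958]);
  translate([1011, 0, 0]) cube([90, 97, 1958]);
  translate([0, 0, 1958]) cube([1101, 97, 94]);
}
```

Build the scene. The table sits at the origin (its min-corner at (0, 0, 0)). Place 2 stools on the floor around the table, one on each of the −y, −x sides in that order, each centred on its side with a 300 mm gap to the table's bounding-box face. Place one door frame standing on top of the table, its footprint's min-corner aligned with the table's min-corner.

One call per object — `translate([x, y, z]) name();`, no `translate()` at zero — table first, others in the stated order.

table();
translate([689, -570, 0]) stool();
translate([-577, 170, 0]) stool();
translate([0, 0, 694]) door_frame();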